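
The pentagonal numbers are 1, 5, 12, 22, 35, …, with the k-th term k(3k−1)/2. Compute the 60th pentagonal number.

5370

60·(3·60 − 1)/2 = 60·179/2 = 5370.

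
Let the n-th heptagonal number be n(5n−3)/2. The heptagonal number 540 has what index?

Set n(5n−3)/2 = 540, giving 5n² − 3n − 1080 = 0.
So n = (3 + 147) / 10 = 150/10 = 15.

15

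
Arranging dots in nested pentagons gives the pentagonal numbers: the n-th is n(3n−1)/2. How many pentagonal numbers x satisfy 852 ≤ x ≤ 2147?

The n-th pentagonal number is n(3n−1)/2.
Smallest index with value ≥ 852: n = 24 (giving 852).
Largest index with value ≤ 2147: n = 38 (giving 2147).
Indices 24 through 38: 15 terms.

15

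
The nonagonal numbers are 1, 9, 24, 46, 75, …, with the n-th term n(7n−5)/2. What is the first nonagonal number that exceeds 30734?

Solve n(7n−5)/2 > 30734 for integer n.
The largest n with value ≤ 30734 is 94 (since 30691 ≤ 30734 < 31350), so the first above is n = 95, value 31350.

31350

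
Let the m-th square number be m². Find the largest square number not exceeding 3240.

3136

Solve n² ≤ 3240 for integer n.
n = 56 gives 3136 ≤ 3240, while n = 57 gives 3249 > 3240; so the answer is 3136.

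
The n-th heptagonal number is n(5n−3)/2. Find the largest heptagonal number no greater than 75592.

Solve n(5n−3)/2 ≤ 75592 for integer n.
n = 174 gives 75429 ≤ 75592, while n = 175 gives 76300 > 75592; so the answer is 75429.

75429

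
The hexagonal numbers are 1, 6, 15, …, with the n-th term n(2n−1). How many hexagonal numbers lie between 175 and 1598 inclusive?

19

The n-th hexagonal number is n(2n−1).
Smallest index with value ≥ 175: n = 10 (giving 190).
Largest index with value ≤ 1598: n = 28 (giving 1540).
Indices 10 through 28: 19 terms.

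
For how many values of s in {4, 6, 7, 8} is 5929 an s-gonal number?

s = 4: P(4, 77) = 5929. ✓
s = 6: P(6, 54) = 5778 and P(6, 55) = 5995; 5929 is not s-gonal.
s = 7: P(7, 49) = 5929. ✓
s = 8: P(8, 44) = 5720 and P(8, 45) = 5985; 5929 is not s-gonal.
Hits: s ∈ {4, 7} → 2.

2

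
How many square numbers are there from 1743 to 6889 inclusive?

The n-th square number is n².
Smallest index with value ≥ 1743: n = 42 (giving 1764).
Largest index with value ≤ 6889: n = 83 (giving 6889).
Indices 42 through 83: 42 terms.

42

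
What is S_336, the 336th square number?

112896

336² = 112896.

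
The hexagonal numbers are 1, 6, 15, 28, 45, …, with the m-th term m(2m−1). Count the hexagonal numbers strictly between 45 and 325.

7

The n-th hexagonal number is n(2n−1).
Smallest index with value > 45: n = 6 (giving 66).
Largest index with value < 325: n = 12 (giving 276).
Indices 6 through 12: 7 terms.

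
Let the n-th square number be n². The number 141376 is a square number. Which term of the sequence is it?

We need n² = 141376, so n = √141376 = 376.

376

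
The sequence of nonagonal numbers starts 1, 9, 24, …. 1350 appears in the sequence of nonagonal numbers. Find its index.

20

Set n(7n−5)/2 = 1350, giving 7n² − 5n − 2700 = 0.
The discriminant is 25 + 56·1350 = 75625, and √75625 = 275.
So n = (5 + 275) / 14 = 280/14 = 20.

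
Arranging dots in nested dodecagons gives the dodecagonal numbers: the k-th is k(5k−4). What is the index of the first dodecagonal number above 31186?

Solve n(5n−4) > 31186 for integer n.
The largest n with value ≤ 31186 is 79 (since 30889 ≤ 31186 < 31680), so the first above is n = 80, value 31680.

80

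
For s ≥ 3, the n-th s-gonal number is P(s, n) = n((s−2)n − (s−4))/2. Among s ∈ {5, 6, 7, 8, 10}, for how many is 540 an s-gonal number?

2

s = 5: P(5, 19) = 532 and P(5, 20) = 590; 540 is not s-gonal.
s = 6: P(6, 16) = 496 and P(6, 17) = 561; 540 is not s-gonal.
s = 7: P(7, 15) = 540. ✓
s = 8: P(8, 13) = 481 and P(8, 14) = 560; 540 is not s-gonal.
s = 10: P(10, 12) = 540. ✓
Hits: s ∈ {7, 10} → 2.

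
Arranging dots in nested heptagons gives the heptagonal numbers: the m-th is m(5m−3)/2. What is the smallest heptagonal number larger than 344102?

345402

Solve n(5n−3)/2 > 344102 for integer n.
The largest n with value ≤ 344102 is 371 (since 343546 ≤ 344102 < 345402), so the first above is n = 372, value 345402.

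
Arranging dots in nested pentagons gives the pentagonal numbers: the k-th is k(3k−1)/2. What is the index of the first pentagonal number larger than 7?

Solve n(3n−1)/2 > 7 for integer n.
The largest n with value ≤ 7 is 2 (since 5 ≤ 7 < 12), so the first above is n = 3, value 12.

3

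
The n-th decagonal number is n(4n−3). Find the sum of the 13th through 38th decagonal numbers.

71487

Σ i(4i−3) = 4Σi² − 3Σi over i = 13..38.
Σi = 741 − 78 = 663 and Σi² = 19019 − 650 = 18369.
4·18369 − 3·663 = 71487.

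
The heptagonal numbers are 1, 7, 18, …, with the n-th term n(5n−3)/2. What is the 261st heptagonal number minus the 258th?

3888

261·(5·261 − 3)/2 = 169911 and 258·(5·258 − 3)/2 = 166023.
Difference: 169911 − 166023 = 3888.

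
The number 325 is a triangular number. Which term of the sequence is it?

Set n(n+1)/2 = 325, giving n² + n − 650 = 0.
The discriminant is 1 + 8·325 = 2601, and √2601 = 51.
So n = (-1 + 51) / 2 = 50/2 = 25.

25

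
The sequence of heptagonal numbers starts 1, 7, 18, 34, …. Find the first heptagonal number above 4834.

Solve n(5n−3)/2 > 4834 for integer n.
The largest n with value ≤ 4834 is 44 (since 4774 ≤ 4834 < 4995), so the first above is n = 45, value 4995.

4995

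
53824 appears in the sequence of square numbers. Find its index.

232

We need n² = 53824, so n = √53824 = 232.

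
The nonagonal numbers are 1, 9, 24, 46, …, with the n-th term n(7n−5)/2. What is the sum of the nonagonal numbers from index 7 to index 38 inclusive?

Σ i(7i−5)/2 = (7Σi² − 5Σi) / 2 over i = 7..38.
Σi = 741 − 21 = 720 and Σi² = 19019 − 91 = 18928.
(7·18928 − 5·720) / 2 = 128896/2 = 64448.

64448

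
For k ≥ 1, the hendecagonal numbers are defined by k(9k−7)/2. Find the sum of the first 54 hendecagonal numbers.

Σ i(9i−7)/2 = (9Σi² − 7Σi) / 2 over i = 1..54.
Σi = 1485 and Σi² = 53955.
(9·53955 − 7·1485) / 2 = 475200/2 = 237600.

237600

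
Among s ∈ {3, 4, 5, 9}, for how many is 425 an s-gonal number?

s = 3: P(3, 28) = 406 and P(3, 29) = 435; 425 is not s-gonal.
s = 4: P(4, 20) = 400 and P(4, 21) = 441; 425 is not s-gonal.
s = 5: P(5, 17) = 425. ✓
s = 9: P(9, 11) = 396 and P(9, 12) = 474; 425 is not s-gonal.
Hits: s ∈ {5} → 1.

1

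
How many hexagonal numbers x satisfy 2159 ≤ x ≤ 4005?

12

The n-th hexagonal number is n(2n−1).
Smallest index with value ≥ 2159: n = 34 (giving 2278).
Largest index with value ≤ 4005: n = 45 (giving 4005).
Indices 34 through 45: 12 terms.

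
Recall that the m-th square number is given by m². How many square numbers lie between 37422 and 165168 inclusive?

The n-th square number is n².
Smallest index with value ≥ 37422: n = 194 (giving 37636).
Largest index with value ≤ 165168: n = 406 (giving 164836).
Indices 194 through 406: 213 terms.

213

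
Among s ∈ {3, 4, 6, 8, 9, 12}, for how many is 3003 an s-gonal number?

2

s = 3: P(3, 77) = 3003. ✓
s = 4: P(4, 54) = 2916 and P(4, 55) = 3025; 3003 is not s-gonal.
s = 6: P(6, 39) = 3003. ✓
s = 8: P(8, 31) = 2821 and P(8, 32) = 3008; 3003 is not s-gonal.
s = 9: P(9, 29) = 2871 and P(9, 30) = 3075; 3003 is not s-gonal.
s = 12: P(12, 24) = 2784 and P(12, 25) = 3025; 3003 is not s-gonal.
Hits: s ∈ {3, 6} → 2.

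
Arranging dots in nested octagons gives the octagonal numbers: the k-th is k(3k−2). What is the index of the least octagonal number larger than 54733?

Solve n(3n−2) > 54733 for integer n.
The largest n with value ≤ 54733 is 135 (since 54405 ≤ 54733 < 55216), so the first above is n = 136, value 55216.

136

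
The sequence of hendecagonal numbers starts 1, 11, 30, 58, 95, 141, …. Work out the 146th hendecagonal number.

95411

The 146th hendecagonal number is n(9n−7)/2 with n = 146.
146·(9·146 − 7)/2 = 146·1307/2 = 95411.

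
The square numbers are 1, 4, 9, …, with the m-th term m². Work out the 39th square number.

1521

The 39th square number is n² with n = 39.
39² = 1521.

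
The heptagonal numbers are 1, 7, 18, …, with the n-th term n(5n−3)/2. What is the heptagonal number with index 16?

616

The 16th heptagonal number is n(5n−3)/2 with n = 16.
16·(5·16 − 3)/2 = 16·77/2 = 616.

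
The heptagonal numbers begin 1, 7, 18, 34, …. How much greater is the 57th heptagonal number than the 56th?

281

Consecutive heptagonal numbers differ by 5n − 4: here 5·57 − 4 = 281.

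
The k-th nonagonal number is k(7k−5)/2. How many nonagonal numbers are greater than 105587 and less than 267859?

The n-th nonagonal number is n(7n−5)/2.
Smallest index with value > 105587: n = 175 (giving 106750).
Largest index with value < 267859: n = 276 (giving 265926).
Indices 175 through 276: 102 terms.

102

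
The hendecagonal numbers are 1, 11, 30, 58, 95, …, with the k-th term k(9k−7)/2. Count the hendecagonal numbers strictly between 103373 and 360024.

The n-th hendecagonal number is n(9n−7)/2.
Smallest index with value > 103373: n = 152 (giving 103436).
Largest index with value < 360024: n = 283 (giving 359410).
Indices 152 through 283: 132 terms.

132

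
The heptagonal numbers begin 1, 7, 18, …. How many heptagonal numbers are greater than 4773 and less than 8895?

16

The n-th heptagonal number is n(5n−3)/2.
Smallest index with value > 4773: n = 44 (giving 4774).
Largest index with value < 8895: n = 59 (giving 8614).
Indices 44 through 59: 16 terms.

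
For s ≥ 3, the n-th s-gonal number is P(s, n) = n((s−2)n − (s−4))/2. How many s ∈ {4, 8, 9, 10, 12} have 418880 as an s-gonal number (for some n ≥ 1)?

1

s = 4: P(4, 647) = 418609 and P(4, 648) = 419904; 418880 is not s-gonal.
s = 8: P(8, 374) = 418880. ✓
s = 9: P(9, 346) = 418141 and P(9, 347) = 420564; 418880 is not s-gonal.
s = 10: P(10, 323) = 416347 and P(10, 324) = 418932; 418880 is not s-gonal.
s = 12: P(12, 289) = 416449 and P(12, 290) = 419340; 418880 is not s-gonal.
Hits: s ∈ {8} → 1.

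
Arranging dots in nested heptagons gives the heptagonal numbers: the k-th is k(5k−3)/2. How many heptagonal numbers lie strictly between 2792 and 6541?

The n-th heptagonal number is n(5n−3)/2.
Smallest index with value > 2792: n = 34 (giving 2839).
Largest index with value < 6541: n = 51 (giving 6426).
Indices 34 through 51: 18 terms.

18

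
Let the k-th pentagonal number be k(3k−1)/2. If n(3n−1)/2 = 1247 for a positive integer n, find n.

Set n(3n−1)/2 = 1247, giving 3n² − n − 2494 = 0.
So n = (1 + 173) / 6 = 174/6 = 29.
Check: 29·(3·29 − 1)/2 = 1247. ✓

29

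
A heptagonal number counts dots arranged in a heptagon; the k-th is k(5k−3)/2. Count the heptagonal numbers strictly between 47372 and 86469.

49

The n-th heptagonal number is n(5n−3)/2.
Smallest index with value > 47372: n = 138 (giving 47403).
Largest index with value < 86469: n = 186 (giving 86211).
Indices 138 through 186: 49 terms.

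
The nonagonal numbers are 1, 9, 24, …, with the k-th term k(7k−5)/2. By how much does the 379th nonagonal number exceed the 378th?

2647

Consecutive nonagonal numbers differ by 7n − 6: here 7·379 − 6 = 2647.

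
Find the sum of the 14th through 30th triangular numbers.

Σ i(i+1)/2 = (Σi² + Σi) / 2 over i = 14..30.
Σi = 465 − 91 = 374 and Σi² = 9455 − 819 = 8636.
(1·8636 + 1·374) / 2 = 9010/2 = 4505.

4505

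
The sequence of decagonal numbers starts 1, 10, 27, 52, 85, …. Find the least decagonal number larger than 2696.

Solve n(4n−3) > 2696 for integer n.
The largest n with value ≤ 2696 is 26 (since 2626 ≤ 2696 < 2835), so the first above is n = 27, value 2835.

2835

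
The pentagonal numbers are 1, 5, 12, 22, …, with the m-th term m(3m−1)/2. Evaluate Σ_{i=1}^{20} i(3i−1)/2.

Σ i(3i−1)/2 = (3Σi² − Σi) / 2 over i = 1..20.
Σi = 210 and Σi² = 2870.
(3·2870 − 1·210) / 2 = 8400/2 = 4200.

4200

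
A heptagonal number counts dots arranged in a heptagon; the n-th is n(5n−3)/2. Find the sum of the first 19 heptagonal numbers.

5890

Σ i(5i−3)/2 = (5Σi² − 3Σi) / 2 over i = 1..19.
Σi = 190 and Σi² = 2470.
(5·2470 − 3·190) / 2 = 11780/2 = 5890.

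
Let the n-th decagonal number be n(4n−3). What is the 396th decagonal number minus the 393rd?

396·(4·396 − 3) = 626076 and 393·(4·393 − 3) = 616617.
Difference: 626076 − 616617 = 9459.

9459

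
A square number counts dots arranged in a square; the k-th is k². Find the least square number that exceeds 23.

25

Solve n² > 23 for integer n.
The largest n with value ≤ 23 is 4 (since 16 ≤ 23 < 25), so the first above is n = 5, value 25.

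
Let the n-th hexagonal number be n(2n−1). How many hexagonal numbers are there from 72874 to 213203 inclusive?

The n-th hexagonal number is n(2n−1).
Smallest index with value ≥ 72874: n = 192 (giving 73536).
Largest index with value ≤ 213203: n = 326 (giving 212226).
Indices 192 through 326: 135 terms.

135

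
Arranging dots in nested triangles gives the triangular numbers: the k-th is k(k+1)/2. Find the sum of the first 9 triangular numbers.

Σ i(i+1)/2 = (Σi² + Σi) / 2 over i = 1..9.
Σi = 45 and Σi² = 285.
(1·285 + 1·45) / 2 = 330/2 = 165.

165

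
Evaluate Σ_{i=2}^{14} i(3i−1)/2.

1469

Σ i(3i−1)/2 = (3Σi² − Σi) / 2 over i = 2..14.
Σi = 105 − 1 = 104 and Σi² = 1015 − 1 = 1014.
(3·1014 − 1·104) / 2 = 2938/2 = 1469.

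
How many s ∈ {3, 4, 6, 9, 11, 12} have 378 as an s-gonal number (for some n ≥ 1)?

s = 3: P(3, 27) = 378. ✓
s = 4: P(4, 19) = 361 and P(4, 20) = 400; 378 is not s-gonal.
s = 6: P(6, 14) = 378. ✓
s = 9: P(9, 10) = 325 and P(9, 11) = 396; 378 is not s-gonal.
s = 11: P(11, 9) = 333 and P(11, 10) = 415; 378 is not s-gonal.
s = 12: P(12, 9) = 369 and P(12, 10) = 460; 378 is not s-gonal.
Hits: s ∈ {3, 6} → 2.

2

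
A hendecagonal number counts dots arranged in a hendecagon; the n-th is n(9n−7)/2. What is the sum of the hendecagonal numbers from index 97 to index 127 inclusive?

Σ i(9i−7)/2 = (9Σi² − 7Σi) / 2 over i = 97..127.
Σi = 8128 − 4656 = 3472 and Σi² = 690880 − 299536 = 391344.
(9·391344 − 7·3472) / 2 = 3497792/2 = 1748896.

1748896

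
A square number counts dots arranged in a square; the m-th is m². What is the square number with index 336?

112896

The 336th square number is n² with n = 336.
336² = 112896.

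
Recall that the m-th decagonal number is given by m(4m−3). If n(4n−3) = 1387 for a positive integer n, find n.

19

Set n(4n−3) = 1387, giving 4n² − 3n − 1387 = 0.
The discriminant is 9 + 16·1387 = 22201, and √22201 = 149.
So n = (3 + 149) / 8 = 152/8 = 19.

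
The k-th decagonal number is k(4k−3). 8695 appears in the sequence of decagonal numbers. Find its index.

47

Set n(4n−3) = 8695, giving 4n² − 3n − 8695 = 0.
The discriminant is 9 + 16·8695 = 139129, and √139129 = 373.
So n = (3 + 373) / 8 = 376/8 = 47.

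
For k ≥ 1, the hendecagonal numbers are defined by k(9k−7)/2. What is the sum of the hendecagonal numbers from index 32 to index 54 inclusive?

192464

Σ i(9i−7)/2 = (9Σi² − 7Σi) / 2 over i = 32..54.
Σi = 1485 − 496 = 989 and Σi² = 53955 − 10416 = 43539.
(9·43539 − 7·989) / 2 = 384928/2 = 192464.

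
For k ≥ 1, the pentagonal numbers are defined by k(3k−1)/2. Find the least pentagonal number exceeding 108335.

108407

Solve n(3n−1)/2 > 108335 for integer n.
The largest n with value ≤ 108335 is 268 (since 107602 ≤ 108335 < 108407), so the first above is n = 269, value 108407.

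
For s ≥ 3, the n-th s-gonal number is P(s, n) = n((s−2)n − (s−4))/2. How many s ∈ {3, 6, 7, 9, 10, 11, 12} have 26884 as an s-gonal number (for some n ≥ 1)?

s = 3: P(3, 231) = 26796 and P(3, 232) = 27028; 26884 is not s-gonal.
s = 6: P(6, 116) = 26796 and P(6, 117) = 27261; 26884 is not s-gonal.
s = 7: P(7, 104) = 26884. ✓
s = 9: P(9, 88) = 26884. ✓
s = 10: P(10, 82) = 26650 and P(10, 83) = 27307; 26884 is not s-gonal.
s = 11: P(11, 77) = 26411 and P(11, 78) = 27105; 26884 is not s-gonal.
s = 12: P(12, 73) = 26353 and P(12, 74) = 27084; 26884 is not s-gonal.
Hits: s ∈ {7, 9} → 2.

2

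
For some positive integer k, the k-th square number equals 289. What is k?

We need n² = 289, so n = √289 = 17.
Check: 17² = 289. ✓

17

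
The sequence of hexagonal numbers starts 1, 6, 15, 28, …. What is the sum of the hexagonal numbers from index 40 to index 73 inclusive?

221697

Σ i(2i−1) = 2Σi² − Σi over i = 40..73.
Σi = 2701 − 780 = 1921 and Σi² = 132349 − 20540 = 111809.
2·111809 − 1·1921 = 221697.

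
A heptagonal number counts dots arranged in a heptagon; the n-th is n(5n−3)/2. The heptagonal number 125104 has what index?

224

Set n(5n−3)/2 = 125104, giving 5n² − 3n − 250208 = 0.
The discriminant is 9 + 40·125104 = 5004169, and √5004169 = 2237.
So n = (3 + 2237) / 10 = 2240/10 = 224.
Check: 224·(5·224 − 3)/2 = 125104. ✓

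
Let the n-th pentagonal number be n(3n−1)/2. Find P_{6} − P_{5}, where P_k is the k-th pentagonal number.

Consecutive pentagonal numbers differ by 3n − 2: here 3·6 − 2 = 16.

16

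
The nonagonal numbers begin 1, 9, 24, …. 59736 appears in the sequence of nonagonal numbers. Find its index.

131

Set n(7n−5)/2 = 59736, giving 7n² − 5n − 119472 = 0.
The discriminant is 25 + 56·59736 = 3345241, and √3345241 = 1829.
So n = (5 + 1829) / 14 = 1834/14 = 131.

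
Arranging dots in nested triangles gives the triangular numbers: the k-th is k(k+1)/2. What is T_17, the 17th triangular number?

153

The 17th triangular number is n(n+1)/2 with n = 17.
17·18/2 = 306/2 = 153.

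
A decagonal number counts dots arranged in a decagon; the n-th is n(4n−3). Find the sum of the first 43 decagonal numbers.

106898

Σ i(4i−3) = 4Σi² − 3Σi over i = 1..43.
Σi = 946 and Σi² = 27434.
4·27434 − 3·946 = 106898.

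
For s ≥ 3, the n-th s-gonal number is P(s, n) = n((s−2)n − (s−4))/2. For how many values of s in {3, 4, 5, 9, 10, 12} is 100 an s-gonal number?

1

s = 3: P(3, 13) = 91 and P(3, 14) = 105; 100 is not s-gonal.
s = 4: P(4, 10) = 100. ✓
s = 5: P(5, 8) = 92 and P(5, 9) = 117; 100 is not s-gonal.
s = 9: P(9, 5) = 75 and P(9, 6) = 111; 100 is not s-gonal.
s = 10: P(10, 5) = 85 and P(10, 6) = 126; 100 is not s-gonal.
s = 12: P(12, 4) = 64 and P(12, 5) = 105; 100 is not s-gonal.
Hits: s ∈ {4} → 1.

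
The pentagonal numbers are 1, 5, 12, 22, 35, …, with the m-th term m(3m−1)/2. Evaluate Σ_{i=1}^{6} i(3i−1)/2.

126

Σ i(3i−1)/2 = (3Σi² − Σi) / 2 over i = 1..6.
Σi = 21 and Σi² = 91.
(3·91 − 1·21) / 2 = 252/2 = 126.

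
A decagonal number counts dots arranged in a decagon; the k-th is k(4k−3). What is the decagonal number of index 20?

The 20th decagonal number is n(4n−3) with n = 20.
20·(4·20 − 3) = 20·77 = 1540.

1540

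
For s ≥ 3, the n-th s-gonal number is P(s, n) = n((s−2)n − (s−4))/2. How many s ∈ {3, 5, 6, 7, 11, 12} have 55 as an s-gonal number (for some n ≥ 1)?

s = 3: P(3, 10) = 55. ✓
s = 5: P(5, 6) = 51 and P(5, 7) = 70; 55 is not s-gonal.
s = 6: P(6, 5) = 45 and P(6, 6) = 66; 55 is not s-gonal.
s = 7: P(7, 5) = 55. ✓
s = 11: P(11, 3) = 30 and P(11, 4) = 58; 55 is not s-gonal.
s = 12: P(12, 3) = 33 and P(12, 4) = 64; 55 is not s-gonal.
Hits: s ∈ {3, 7} → 2.

2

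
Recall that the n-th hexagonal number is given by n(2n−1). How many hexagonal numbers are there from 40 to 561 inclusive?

The n-th hexagonal number is n(2n−1).
Smallest index with value ≥ 40: n = 5 (giving 45).
Largest index with value ≤ 561: n = 17 (giving 561).
Indices 5 through 17: 13 terms.

13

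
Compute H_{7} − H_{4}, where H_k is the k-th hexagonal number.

7·(2·7 − 1) = 91 and 4·(2·4 − 1) = 28.
Difference: 91 − 28 = 63.

63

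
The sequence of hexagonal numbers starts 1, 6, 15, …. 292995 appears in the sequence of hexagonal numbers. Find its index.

Set n(2n−1) = 292995, giving 2n² − n − 292995 = 0.
The discriminant is 1 + 8·292995 = 2343961, and √2343961 = 1531.
So n = (1 + 1531) / 4 = 1532/4 = 383.
Check: 383·(2·383 − 1) = 292995. ✓

383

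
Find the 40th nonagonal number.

The 40th nonagonal number is n(7n−5)/2 with n = 40.
40·(7·40 − 5)/2 = 40·275/2 = 5500.

5500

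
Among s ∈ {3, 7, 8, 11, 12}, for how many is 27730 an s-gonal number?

s = 3: P(3, 235) = 27730. ✓
s = 7: P(7, 105) = 27405 and P(7, 106) = 27931; 27730 is not s-gonal.
s = 8: P(8, 96) = 27456 and P(8, 97) = 28033; 27730 is not s-gonal.
s = 11: P(11, 78) = 27105 and P(11, 79) = 27808; 27730 is not s-gonal.
s = 12: P(12, 74) = 27084 and P(12, 75) = 27825; 27730 is not s-gonal.
Hits: s ∈ {3} → 1.

1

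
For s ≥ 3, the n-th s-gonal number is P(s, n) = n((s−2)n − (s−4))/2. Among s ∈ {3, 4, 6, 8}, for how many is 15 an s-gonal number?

2

s = 3: P(3, 5) = 15. ✓
s = 4: P(4, 3) = 9 and P(4, 4) = 16; 15 is not s-gonal.
s = 6: P(6, 3) = 15. ✓
s = 8: P(8, 2) = 8 and P(8, 3) = 21; 15 is not s-gonal.
Hits: s ∈ {3, 6} → 2.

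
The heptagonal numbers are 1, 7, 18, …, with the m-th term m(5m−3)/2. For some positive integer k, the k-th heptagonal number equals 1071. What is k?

21

Set n(5n−3)/2 = 1071, giving 5n² − 3n − 2142 = 0.
The discriminant is 9 + 40·1071 = 42849, and √42849 = 207.
So n = (3 + 207) / 10 = 210/10 = 21.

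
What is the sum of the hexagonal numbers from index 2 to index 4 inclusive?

49

Σ i(2i−1) = 2Σi² − Σi over i = 2..4.
Σi = 10 − 1 = 9 and Σi² = 30 − 1 = 29.
2·29 − 1·9 = 49.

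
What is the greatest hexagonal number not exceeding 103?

91

Solve n(2n−1) ≤ 103 for integer n.
n = 7 gives 91 ≤ 103, while n = 8 gives 120 > 103; so the answer is 91.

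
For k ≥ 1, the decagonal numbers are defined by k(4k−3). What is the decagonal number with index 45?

7965

45·(4·45 − 3) = 45·177 = 7965.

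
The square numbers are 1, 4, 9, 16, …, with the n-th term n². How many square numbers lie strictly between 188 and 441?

7

The n-th square number is n².
Smallest index with value > 188: n = 14 (giving 196).
Largest index with value < 441: n = 20 (giving 400).
Indices 14 through 20: 7 terms.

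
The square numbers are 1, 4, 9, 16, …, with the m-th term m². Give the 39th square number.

1521

The 39th square number is n² with n = 39.
39² = 1521.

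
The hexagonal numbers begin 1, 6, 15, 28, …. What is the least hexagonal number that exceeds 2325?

Solve n(2n−1) > 2325 for integer n.
The largest n with value ≤ 2325 is 34 (since 2278 ≤ 2325 < 2415), so the first above is n = 35, value 2415.

2415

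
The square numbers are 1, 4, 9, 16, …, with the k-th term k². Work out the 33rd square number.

33² = 1089.

1089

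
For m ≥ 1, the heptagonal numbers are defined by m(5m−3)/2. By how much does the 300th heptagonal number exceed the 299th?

Consecutive heptagonal numbers differ by 5n − 4: here 5·300 − 4 = 1496.

1496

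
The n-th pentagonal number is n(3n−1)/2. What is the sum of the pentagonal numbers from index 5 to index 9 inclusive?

Σ i(3i−1)/2 = (3Σi² − Σi) / 2 over i = 5..9.
Σi = 45 − 10 = 35 and Σi² = 285 − 30 = 255.
(3·255 − 1·35) / 2 = 730/2 = 365.

365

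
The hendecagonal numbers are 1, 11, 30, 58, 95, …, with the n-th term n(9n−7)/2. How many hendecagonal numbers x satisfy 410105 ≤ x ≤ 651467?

The n-th hendecagonal number is n(9n−7)/2.
Smallest index with value ≥ 410105: n = 303 (giving 412080).
Largest index with value ≤ 651467: n = 380 (giving 648470).
Indices 303 through 380: 78 terms.

78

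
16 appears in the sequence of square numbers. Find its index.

4

We need n² = 16, so n = √16 = 4.
Check: 4² = 16. ✓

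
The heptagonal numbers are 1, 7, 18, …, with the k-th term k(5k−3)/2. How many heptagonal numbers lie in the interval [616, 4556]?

The n-th heptagonal number is n(5n−3)/2.
Smallest index with value ≥ 616: n = 16 (giving 616).
Largest index with value ≤ 4556: n = 42 (giving 4347).
Indices 16 through 42: 27 terms.

27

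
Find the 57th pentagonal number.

57·(3·57 − 1)/2 = 57·170/2 = 57·85 = 4845.

4845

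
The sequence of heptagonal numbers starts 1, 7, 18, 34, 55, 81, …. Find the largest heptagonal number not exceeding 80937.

80730

Solve n(5n−3)/2 ≤ 80937 for integer n.
n = 180 gives 80730 ≤ 80937, while n = 181 gives 81631 > 80937; so the answer is 80730.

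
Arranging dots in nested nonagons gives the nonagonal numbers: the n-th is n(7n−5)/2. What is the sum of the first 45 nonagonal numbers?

107295

Σ i(7i−5)/2 = (7Σi² − 5Σi) / 2 over i = 1..45.
Σi = 1035 and Σi² = 31395.
(7·31395 − 5·1035) / 2 = 214590/2 = 107295.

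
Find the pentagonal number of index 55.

4510

The 55th pentagonal number is n(3n−1)/2 with n = 55.
55·(3·55 − 1)/2 = 55·164/2 = 55·82 = 4510.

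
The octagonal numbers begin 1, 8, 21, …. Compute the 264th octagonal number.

264·(3·264 − 2) = 264·790 = 208560.

208560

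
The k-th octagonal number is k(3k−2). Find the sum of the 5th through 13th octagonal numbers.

Σ i(3i−2) = 3Σi² − 2Σi over i = 5..13.
Σi = 91 − 10 = 81 and Σi² = 819 − 30 = 789.
3·789 − 2·81 = 2205.

2205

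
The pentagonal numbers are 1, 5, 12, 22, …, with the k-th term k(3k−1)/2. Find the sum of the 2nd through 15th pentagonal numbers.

1799

Σ i(3i−1)/2 = (3Σi² − Σi) / 2 over i = 2..15.
Σi = 120 − 1 = 119 and Σi² = 1240 − 1 = 1239.
(3·1239 − 1·119) / 2 = 3598/2 = 1799.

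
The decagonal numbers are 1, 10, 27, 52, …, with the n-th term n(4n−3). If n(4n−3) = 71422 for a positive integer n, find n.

134

Set n(4n−3) = 71422, giving 4n² − 3n − 71422 = 0.
The discriminant is 9 + 16·71422 = 1142761, and √1142761 = 1069.
So n = (3 + 1069) / 8 = 1072/8 = 134.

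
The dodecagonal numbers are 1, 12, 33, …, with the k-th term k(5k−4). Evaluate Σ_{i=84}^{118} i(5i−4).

1788885

Σ i(5i−4) = 5Σi² − 4Σi over i = 84..118.
Σi = 7021 − 3486 = 3535 and Σi² = 554659 − 194054 = 360605.
5·360605 − 4·3535 = 1788885.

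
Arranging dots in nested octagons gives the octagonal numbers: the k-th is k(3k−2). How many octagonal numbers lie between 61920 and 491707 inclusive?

The n-th octagonal number is n(3n−2).
Smallest index with value ≥ 61920: n = 144 (giving 61920).
Largest index with value ≤ 491707: n = 405 (giving 491265).
Indices 144 through 405: 262 terms.

262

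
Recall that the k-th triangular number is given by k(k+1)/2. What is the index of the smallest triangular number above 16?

Solve n(n+1)/2 > 16 for integer n.
The largest n with value ≤ 16 is 5 (since 15 ≤ 16 < 21), so the first above is n = 6, value 21.

6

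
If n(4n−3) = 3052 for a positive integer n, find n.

Set n(4n−3) = 3052, giving 4n² − 3n − 3052 = 0.
The discriminant is 9 + 16·3052 = 48841, and √48841 = 221.
So n = (3 + 221) / 8 = 224/8 = 28.

28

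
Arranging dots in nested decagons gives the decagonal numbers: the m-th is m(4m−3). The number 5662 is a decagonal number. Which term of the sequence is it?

Set n(4n−3) = 5662, giving 4n² − 3n − 5662 = 0.
The discriminant is 9 + 16·5662 = 90601, and √90601 = 301.
So n = (3 + 301) / 8 = 304/8 = 38.

38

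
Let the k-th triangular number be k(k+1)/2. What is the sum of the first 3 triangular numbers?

Σ i(i+1)/2 = (Σi² + Σi) / 2 over i = 1..3.
Σi = 6 and Σi² = 14.
(1·14 + 1·6) / 2 = 20/2 = 10.

10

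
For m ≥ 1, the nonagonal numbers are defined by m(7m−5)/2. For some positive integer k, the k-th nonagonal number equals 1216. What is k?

19

Set n(7n−5)/2 = 1216, giving 7n² − 5n − 2432 = 0.
So n = (5 + 261) / 14 = 266/14 = 19.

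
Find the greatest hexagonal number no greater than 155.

153

Solve n(2n−1) ≤ 155 for integer n.
n = 9 gives 153 ≤ 155, while n = 10 gives 190 > 155; so the answer is 153.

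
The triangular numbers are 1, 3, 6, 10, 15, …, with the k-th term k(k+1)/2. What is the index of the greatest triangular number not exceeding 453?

29

Solve n(n+1)/2 ≤ 453 for integer n.
n = 29 gives 435 ≤ 453, while n = 30 gives 465 > 453; so the answer is index 29.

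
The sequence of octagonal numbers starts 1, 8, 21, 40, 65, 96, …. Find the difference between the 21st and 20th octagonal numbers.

Consecutive octagonal numbers differ by 6n − 5: here 6·21 − 5 = 121.

121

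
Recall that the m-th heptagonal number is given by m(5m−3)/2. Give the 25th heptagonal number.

1525

The 25th heptagonal number is n(5n−3)/2 with n = 25.
25·(5·25 − 3)/2 = 25·122/2 = 25·61 = 1525.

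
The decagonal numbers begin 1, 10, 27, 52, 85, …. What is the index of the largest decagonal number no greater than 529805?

364

Solve n(4n−3) ≤ 529805 for integer n.
n = 364 gives 528892 ≤ 529805, while n = 365 gives 531805 > 529805; so the answer is index 364.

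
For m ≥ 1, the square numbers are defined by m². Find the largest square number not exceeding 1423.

Solve n² ≤ 1423 for integer n.
n = 37 gives 1369 ≤ 1423, while n = 38 gives 1444 > 1423; so the answer is 1369.

1369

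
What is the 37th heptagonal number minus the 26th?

1716

37·(5·37 − 3)/2 = 3367 and 26·(5·26 − 3)/2 = 1651.
Difference: 3367 − 1651 = 1716.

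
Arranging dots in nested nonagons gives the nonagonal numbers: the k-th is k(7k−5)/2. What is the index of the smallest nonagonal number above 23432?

83

Solve n(7n−5)/2 > 23432 for integer n.
The largest n with value ≤ 23432 is 82 (since 23329 ≤ 23432 < 23904), so the first above is n = 83, value 23904.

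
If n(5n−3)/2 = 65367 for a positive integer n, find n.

162

Set n(5n−3)/2 = 65367, giving 5n² − 3n − 130734 = 0.
So n = (3 + 1617) / 10 = 1620/10 = 162.
Check: 162·(5·162 − 3)/2 = 65367. ✓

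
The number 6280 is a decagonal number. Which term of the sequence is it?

40

Set n(4n−3) = 6280, giving 4n² − 3n − 6280 = 0.
So n = (3 + 317) / 8 = 320/8 = 40.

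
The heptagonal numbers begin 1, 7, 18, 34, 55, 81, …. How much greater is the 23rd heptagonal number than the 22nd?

Consecutive heptagonal numbers differ by 5n − 4: here 5·23 − 4 = 111.

111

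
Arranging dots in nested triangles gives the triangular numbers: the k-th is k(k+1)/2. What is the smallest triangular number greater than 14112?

14196

Solve n(n+1)/2 > 14112 for integer n.
The largest n with value ≤ 14112 is 167 (since 14028 ≤ 14112 < 14196), so the first above is n = 168, value 14196.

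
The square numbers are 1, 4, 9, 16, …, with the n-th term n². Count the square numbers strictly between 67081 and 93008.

45

The n-th square number is n².
Smallest index with value > 67081: n = 260 (giving 67600).
Largest index with value < 93008: n = 304 (giving 92416).
Indices 260 through 304: 45 terms.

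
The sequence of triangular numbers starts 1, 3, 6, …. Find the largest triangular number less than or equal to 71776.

71631

Solve n(n+1)/2 ≤ 71776 for integer n.
n = 378 gives 71631 ≤ 71776, while n = 379 gives 72010 > 71776; so the answer is 71631.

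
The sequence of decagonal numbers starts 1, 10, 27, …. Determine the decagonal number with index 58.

13282

58·(4·58 − 3) = 58·229 = 13282.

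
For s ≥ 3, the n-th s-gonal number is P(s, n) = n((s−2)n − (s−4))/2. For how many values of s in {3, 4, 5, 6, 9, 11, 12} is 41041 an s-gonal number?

s = 3: P(3, 286) = 41041. ✓
s = 4: P(4, 202) = 40804 and P(4, 203) = 41209; 41041 is not s-gonal.
s = 5: P(5, 165) = 40755 and P(5, 166) = 41251; 41041 is not s-gonal.
s = 6: P(6, 143) = 40755 and P(6, 144) = 41328; 41041 is not s-gonal.
s = 9: P(9, 108) = 40554 and P(9, 109) = 41311; 41041 is not s-gonal.
s = 11: P(11, 95) = 40280 and P(11, 96) = 41136; 41041 is not s-gonal.
s = 12: P(12, 91) = 41041. ✓
Hits: s ∈ {3, 12} → 2.

2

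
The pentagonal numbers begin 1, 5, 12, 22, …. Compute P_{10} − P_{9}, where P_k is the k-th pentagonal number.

28

Consecutive pentagonal numbers differ by 3n − 2: here 3·10 − 2 = 28.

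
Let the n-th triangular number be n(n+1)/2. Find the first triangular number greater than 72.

78

Solve n(n+1)/2 > 72 for integer n.
The largest n with value ≤ 72 is 11 (since 66 ≤ 72 < 78), so the first above is n = 12, value 78.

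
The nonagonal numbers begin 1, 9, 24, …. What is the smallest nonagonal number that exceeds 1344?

1350

Solve n(7n−5)/2 > 1344 for integer n.
The largest n with value ≤ 1344 is 19 (since 1216 ≤ 1344 < 1350), so the first above is n = 20, value 1350.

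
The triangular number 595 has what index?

34

Set n(n+1)/2 = 595, giving n² + n − 1190 = 0.
The discriminant is 1 + 8·595 = 4761, and √4761 = 69.
So n = (-1 + 69) / 2 = 68/2 = 34.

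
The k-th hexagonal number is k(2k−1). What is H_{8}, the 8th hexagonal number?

120

The 8th hexagonal number is n(2n−1) with n = 8.
8·(2·8 − 1) = 8·15 = 120.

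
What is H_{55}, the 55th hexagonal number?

5995

The 55th hexagonal number is n(2n−1) with n = 55.
55·(2·55 − 1) = 55·109 = 5995.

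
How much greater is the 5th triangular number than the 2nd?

5·6/2 = 15 and 2·3/2 = 3.
Difference: 15 − 3 = 12.

12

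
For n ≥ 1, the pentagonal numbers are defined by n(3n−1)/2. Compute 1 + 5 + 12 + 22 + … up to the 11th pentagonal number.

726

Σ i(3i−1)/2 = (3Σi² − Σi) / 2 over i = 1..11.
Σi = 66 and Σi² = 506.
(3·506 − 1·66) / 2 = 1452/2 = 726.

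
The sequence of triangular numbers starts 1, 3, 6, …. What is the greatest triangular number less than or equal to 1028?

Solve n(n+1)/2 ≤ 1028 for integer n.
n = 44 gives 990 ≤ 1028, while n = 45 gives 1035 > 1028; so the answer is 990.

990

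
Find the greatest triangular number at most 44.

36

Solve n(n+1)/2 ≤ 44 for integer n.
n = 8 gives 36 ≤ 44, while n = 9 gives 45 > 44; so the answer is 36.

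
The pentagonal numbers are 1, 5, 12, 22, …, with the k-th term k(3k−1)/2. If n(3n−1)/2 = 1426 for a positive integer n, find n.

31

Set n(3n−1)/2 = 1426, giving 3n² − n − 2852 = 0.
The discriminant is 1 + 24·1426 = 34225, and √34225 = 185.
So n = (1 + 185) / 6 = 186/6 = 31.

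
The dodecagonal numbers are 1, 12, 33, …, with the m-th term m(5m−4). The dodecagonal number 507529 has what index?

Set n(5n−4) = 507529, giving 5n² − 4n − 507529 = 0.
So n = (4 + 3186) / 10 = 3190/10 = 319.

319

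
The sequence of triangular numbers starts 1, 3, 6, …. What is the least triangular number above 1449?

1485

Solve n(n+1)/2 > 1449 for integer n.
The largest n with value ≤ 1449 is 53 (since 1431 ≤ 1449 < 1485), so the first above is n = 54, value 1485.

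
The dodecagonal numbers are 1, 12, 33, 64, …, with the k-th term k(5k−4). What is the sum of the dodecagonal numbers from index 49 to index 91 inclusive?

Σ i(5i−4) = 5Σi² − 4Σi over i = 49..91.
Σi = 4186 − 1176 = 3010 and Σi² = 255346 − 38024 = 217322.
5·217322 − 4·3010 = 1074570.

1074570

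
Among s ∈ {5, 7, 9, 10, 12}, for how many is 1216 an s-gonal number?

s = 5: P(5, 28) = 1162 and P(5, 29) = 1247; 1216 is not s-gonal.
s = 7: P(7, 22) = 1177 and P(7, 23) = 1288; 1216 is not s-gonal.
s = 9: P(9, 19) = 1216. ✓
s = 10: P(10, 17) = 1105 and P(10, 18) = 1242; 1216 is not s-gonal.
s = 12: P(12, 16) = 1216. ✓
Hits: s ∈ {9, 12} → 2.

2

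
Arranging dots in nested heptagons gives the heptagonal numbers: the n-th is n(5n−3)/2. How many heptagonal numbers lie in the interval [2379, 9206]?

29

The n-th heptagonal number is n(5n−3)/2.
Smallest index with value ≥ 2379: n = 32 (giving 2512).
Largest index with value ≤ 9206: n = 60 (giving 8910).
Indices 32 through 60: 29 terms.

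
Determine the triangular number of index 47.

1128

The 47th triangular number is n(n+1)/2 with n = 47.
47·48/2 = 2256/2 = 1128.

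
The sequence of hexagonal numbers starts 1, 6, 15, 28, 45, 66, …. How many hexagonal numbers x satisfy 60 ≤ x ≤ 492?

The n-th hexagonal number is n(2n−1).
Smallest index with value ≥ 60: n = 6 (giving 66).
Largest index with value ≤ 492: n = 15 (giving 435).
Indices 6 through 15: 10 terms.

10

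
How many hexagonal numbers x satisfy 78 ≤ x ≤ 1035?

17

The n-th hexagonal number is n(2n−1).
Smallest index with value ≥ 78: n = 7 (giving 91).
Largest index with value ≤ 1035: n = 23 (giving 1035).
Indices 7 through 23: 17 terms.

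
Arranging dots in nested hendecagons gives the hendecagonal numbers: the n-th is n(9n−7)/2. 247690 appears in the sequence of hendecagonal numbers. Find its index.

235

Set n(9n−7)/2 = 247690, giving 9n² − 7n − 495380 = 0.
The discriminant is 49 + 72·247690 = 17833729, and √17833729 = 4223.
So n = (7 + 4223) / 18 = 4230/18 = 235.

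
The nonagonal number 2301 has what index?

26

Set n(7n−5)/2 = 2301, giving 7n² − 5n − 4602 = 0.
The discriminant is 25 + 56·2301 = 128881, and √128881 = 359.
So n = (5 + 359) / 14 = 364/14 = 26.
Check: 26·(7·26 − 5)/2 = 2301. ✓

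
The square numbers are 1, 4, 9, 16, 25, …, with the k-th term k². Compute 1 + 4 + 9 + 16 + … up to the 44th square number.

Σ_{i=1}^{44} i² = 44·45·89/6 = 29370.

29370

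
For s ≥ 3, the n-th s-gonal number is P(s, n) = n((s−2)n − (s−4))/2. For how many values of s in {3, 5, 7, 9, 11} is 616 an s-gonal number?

1

s = 3: P(3, 34) = 595 and P(3, 35) = 630; 616 is not s-gonal.
s = 5: P(5, 20) = 590 and P(5, 21) = 651; 616 is not s-gonal.
s = 7: P(7, 16) = 616. ✓
s = 9: P(9, 13) = 559 and P(9, 14) = 651; 616 is not s-gonal.
s = 11: P(11, 12) = 606 and P(11, 13) = 715; 616 is not s-gonal.
Hits: s ∈ {7} → 1.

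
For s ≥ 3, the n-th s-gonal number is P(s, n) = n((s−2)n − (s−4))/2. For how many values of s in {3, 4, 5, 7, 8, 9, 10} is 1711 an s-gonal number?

1

s = 3: P(3, 58) = 1711. ✓
s = 4: P(4, 41) = 1681 and P(4, 42) = 1764; 1711 is not s-gonal.
s = 5: P(5, 33) = 1617 and P(5, 34) = 1717; 1711 is not s-gonal.
s = 7: P(7, 26) = 1651 and P(7, 27) = 1782; 1711 is not s-gonal.
s = 8: P(8, 24) = 1680 and P(8, 25) = 1825; 1711 is not s-gonal.
s = 9: P(9, 22) = 1639 and P(9, 23) = 1794; 1711 is not s-gonal.
s = 10: P(10, 21) = 1701 and P(10, 22) = 1870; 1711 is not s-gonal.
Hits: s ∈ {3} → 1.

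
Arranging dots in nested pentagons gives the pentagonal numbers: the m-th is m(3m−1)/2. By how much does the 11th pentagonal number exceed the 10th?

31

Consecutive pentagonal numbers differ by 3n − 2: here 3·11 − 2 = 31.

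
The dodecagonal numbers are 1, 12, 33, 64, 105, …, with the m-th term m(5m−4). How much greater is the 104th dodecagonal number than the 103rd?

1031

Consecutive dodecagonal numbers differ by 10n − 9: here 10·104 − 9 = 1031.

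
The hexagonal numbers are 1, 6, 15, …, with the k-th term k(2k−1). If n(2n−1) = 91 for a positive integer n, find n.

7

Set n(2n−1) = 91, giving 2n² − n − 91 = 0.
So n = (1 + 27) / 4 = 28/4 = 7.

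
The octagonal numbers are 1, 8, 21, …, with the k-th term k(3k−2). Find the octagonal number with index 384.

441600

384·(3·384 − 2) = 384·1150 = 441600.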